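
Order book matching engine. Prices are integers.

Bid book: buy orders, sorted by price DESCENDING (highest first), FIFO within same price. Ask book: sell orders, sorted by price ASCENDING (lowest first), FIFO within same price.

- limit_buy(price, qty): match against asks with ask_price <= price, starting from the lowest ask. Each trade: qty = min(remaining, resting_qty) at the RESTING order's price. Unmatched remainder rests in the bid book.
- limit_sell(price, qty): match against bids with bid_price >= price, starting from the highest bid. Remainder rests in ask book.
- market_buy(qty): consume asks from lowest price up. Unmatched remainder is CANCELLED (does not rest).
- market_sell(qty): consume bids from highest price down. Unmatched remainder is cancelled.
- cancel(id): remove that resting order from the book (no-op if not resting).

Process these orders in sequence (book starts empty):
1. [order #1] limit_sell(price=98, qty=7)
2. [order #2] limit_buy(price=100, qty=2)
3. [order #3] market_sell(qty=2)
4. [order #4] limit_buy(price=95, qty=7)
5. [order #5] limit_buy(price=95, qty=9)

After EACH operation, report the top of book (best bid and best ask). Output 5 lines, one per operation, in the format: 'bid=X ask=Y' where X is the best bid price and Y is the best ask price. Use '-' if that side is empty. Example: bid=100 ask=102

After op 1 [order #1] limit_sell(price=98, qty=7): fills=none; bids=[-] asks=[#1:7@98]
After op 2 [order #2] limit_buy(price=100, qty=2): fills=#2x#1:2@98; bids=[-] asks=[#1:5@98]
After op 3 [order #3] market_sell(qty=2): fills=none; bids=[-] asks=[#1:5@98]
After op 4 [order #4] limit_buy(price=95, qty=7): fills=none; bids=[#4:7@95] asks=[#1:5@98]
After op 5 [order #5] limit_buy(price=95, qty=9): fills=none; bids=[#4:7@95 #5:9@95] asks=[#1:5@98]

Answer: bid=- ask=98
bid=- ask=98
bid=- ask=98
bid=95 ask=98
bid=95 ask=98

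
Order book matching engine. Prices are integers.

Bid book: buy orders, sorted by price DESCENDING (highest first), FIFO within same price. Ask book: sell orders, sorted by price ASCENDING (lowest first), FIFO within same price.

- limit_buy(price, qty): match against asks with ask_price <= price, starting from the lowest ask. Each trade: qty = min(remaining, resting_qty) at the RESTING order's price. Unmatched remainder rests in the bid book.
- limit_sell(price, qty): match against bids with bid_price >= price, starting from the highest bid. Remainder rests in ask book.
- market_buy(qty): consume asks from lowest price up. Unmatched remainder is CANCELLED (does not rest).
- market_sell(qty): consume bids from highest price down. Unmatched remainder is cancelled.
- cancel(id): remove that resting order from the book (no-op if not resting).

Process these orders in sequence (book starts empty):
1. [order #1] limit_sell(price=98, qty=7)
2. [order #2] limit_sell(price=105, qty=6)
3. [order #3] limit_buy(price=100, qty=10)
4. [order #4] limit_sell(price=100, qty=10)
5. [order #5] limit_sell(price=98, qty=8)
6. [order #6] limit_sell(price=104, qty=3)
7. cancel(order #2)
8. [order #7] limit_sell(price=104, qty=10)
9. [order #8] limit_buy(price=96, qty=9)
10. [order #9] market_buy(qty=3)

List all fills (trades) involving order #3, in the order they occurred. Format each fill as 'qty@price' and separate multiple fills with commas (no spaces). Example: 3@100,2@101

Answer: 7@98,3@100

Derivation:
After op 1 [order #1] limit_sell(price=98, qty=7): fills=none; bids=[-] asks=[#1:7@98]
After op 2 [order #2] limit_sell(price=105, qty=6): fills=none; bids=[-] asks=[#1:7@98 #2:6@105]
After op 3 [order #3] limit_buy(price=100, qty=10): fills=#3x#1:7@98; bids=[#3:3@100] asks=[#2:6@105]
After op 4 [order #4] limit_sell(price=100, qty=10): fills=#3x#4:3@100; bids=[-] asks=[#4:7@100 #2:6@105]
After op 5 [order #5] limit_sell(price=98, qty=8): fills=none; bids=[-] asks=[#5:8@98 #4:7@100 #2:6@105]
After op 6 [order #6] limit_sell(price=104, qty=3): fills=none; bids=[-] asks=[#5:8@98 #4:7@100 #6:3@104 #2:6@105]
After op 7 cancel(order #2): fills=none; bids=[-] asks=[#5:8@98 #4:7@100 #6:3@104]
After op 8 [order #7] limit_sell(price=104, qty=10): fills=none; bids=[-] asks=[#5:8@98 #4:7@100 #6:3@104 #7:10@104]
After op 9 [order #8] limit_buy(price=96, qty=9): fills=none; bids=[#8:9@96] asks=[#5:8@98 #4:7@100 #6:3@104 #7:10@104]
After op 10 [order #9] market_buy(qty=3): fills=#9x#5:3@98; bids=[#8:9@96] asks=[#5:5@98 #4:7@100 #6:3@104 #7:10@104]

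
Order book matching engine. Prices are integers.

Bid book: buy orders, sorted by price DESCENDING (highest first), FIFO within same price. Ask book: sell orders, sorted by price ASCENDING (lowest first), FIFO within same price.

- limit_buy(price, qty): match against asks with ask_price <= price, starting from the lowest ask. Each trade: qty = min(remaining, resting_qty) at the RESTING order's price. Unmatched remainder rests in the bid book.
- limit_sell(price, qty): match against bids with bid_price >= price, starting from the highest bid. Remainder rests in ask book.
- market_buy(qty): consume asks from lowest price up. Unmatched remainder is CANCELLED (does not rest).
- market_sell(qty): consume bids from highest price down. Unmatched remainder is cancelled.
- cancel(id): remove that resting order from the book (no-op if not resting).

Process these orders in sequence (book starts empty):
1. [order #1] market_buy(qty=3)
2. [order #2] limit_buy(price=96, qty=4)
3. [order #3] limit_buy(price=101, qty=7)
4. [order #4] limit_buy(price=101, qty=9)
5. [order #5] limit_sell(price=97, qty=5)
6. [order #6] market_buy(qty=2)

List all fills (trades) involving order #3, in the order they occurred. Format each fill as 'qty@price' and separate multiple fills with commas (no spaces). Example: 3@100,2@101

Answer: 5@101

Derivation:
After op 1 [order #1] market_buy(qty=3): fills=none; bids=[-] asks=[-]
After op 2 [order #2] limit_buy(price=96, qty=4): fills=none; bids=[#2:4@96] asks=[-]
After op 3 [order #3] limit_buy(price=101, qty=7): fills=none; bids=[#3:7@101 #2:4@96] asks=[-]
After op 4 [order #4] limit_buy(price=101, qty=9): fills=none; bids=[#3:7@101 #4:9@101 #2:4@96] asks=[-]
After op 5 [order #5] limit_sell(price=97, qty=5): fills=#3x#5:5@101; bids=[#3:2@101 #4:9@101 #2:4@96] asks=[-]
After op 6 [order #6] market_buy(qty=2): fills=none; bids=[#3:2@101 #4:9@101 #2:4@96] asks=[-]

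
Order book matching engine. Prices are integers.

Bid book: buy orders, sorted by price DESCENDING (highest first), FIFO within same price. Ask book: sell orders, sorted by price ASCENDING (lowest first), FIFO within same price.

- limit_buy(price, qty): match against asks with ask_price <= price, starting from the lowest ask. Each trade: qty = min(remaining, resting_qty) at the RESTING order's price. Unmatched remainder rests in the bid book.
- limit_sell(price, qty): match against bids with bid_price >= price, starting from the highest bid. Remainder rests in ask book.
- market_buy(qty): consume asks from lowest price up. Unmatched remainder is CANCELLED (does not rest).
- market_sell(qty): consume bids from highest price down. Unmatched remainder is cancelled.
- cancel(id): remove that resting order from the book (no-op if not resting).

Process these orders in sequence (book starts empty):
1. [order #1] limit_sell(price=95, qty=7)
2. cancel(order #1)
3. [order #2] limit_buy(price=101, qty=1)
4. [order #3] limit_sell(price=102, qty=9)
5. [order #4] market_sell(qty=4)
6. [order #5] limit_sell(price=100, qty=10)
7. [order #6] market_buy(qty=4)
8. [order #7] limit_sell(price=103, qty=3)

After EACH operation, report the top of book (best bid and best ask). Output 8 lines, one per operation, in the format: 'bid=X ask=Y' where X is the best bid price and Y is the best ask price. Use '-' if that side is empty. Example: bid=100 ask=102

Answer: bid=- ask=95
bid=- ask=-
bid=101 ask=-
bid=101 ask=102
bid=- ask=102
bid=- ask=100
bid=- ask=100
bid=- ask=100

Derivation:
After op 1 [order #1] limit_sell(price=95, qty=7): fills=none; bids=[-] asks=[#1:7@95]
After op 2 cancel(order #1): fills=none; bids=[-] asks=[-]
After op 3 [order #2] limit_buy(price=101, qty=1): fills=none; bids=[#2:1@101] asks=[-]
After op 4 [order #3] limit_sell(price=102, qty=9): fills=none; bids=[#2:1@101] asks=[#3:9@102]
After op 5 [order #4] market_sell(qty=4): fills=#2x#4:1@101; bids=[-] asks=[#3:9@102]
After op 6 [order #5] limit_sell(price=100, qty=10): fills=none; bids=[-] asks=[#5:10@100 #3:9@102]
After op 7 [order #6] market_buy(qty=4): fills=#6x#5:4@100; bids=[-] asks=[#5:6@100 #3:9@102]
After op 8 [order #7] limit_sell(price=103, qty=3): fills=none; bids=[-] asks=[#5:6@100 #3:9@102 #7:3@103]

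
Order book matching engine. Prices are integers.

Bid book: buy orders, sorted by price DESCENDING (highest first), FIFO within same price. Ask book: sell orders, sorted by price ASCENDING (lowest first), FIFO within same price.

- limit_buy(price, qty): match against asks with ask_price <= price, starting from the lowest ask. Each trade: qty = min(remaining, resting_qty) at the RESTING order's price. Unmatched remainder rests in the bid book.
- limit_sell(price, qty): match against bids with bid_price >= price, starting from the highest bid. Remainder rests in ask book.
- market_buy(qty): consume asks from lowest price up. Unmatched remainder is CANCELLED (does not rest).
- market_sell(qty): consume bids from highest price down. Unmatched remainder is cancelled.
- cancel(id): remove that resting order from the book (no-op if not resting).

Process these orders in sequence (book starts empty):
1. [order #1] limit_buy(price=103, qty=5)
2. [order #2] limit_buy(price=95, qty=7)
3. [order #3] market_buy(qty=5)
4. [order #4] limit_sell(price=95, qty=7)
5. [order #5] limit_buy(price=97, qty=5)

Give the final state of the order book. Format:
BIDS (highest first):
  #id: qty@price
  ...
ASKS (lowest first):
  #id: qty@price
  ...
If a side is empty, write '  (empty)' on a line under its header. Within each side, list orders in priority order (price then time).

After op 1 [order #1] limit_buy(price=103, qty=5): fills=none; bids=[#1:5@103] asks=[-]
After op 2 [order #2] limit_buy(price=95, qty=7): fills=none; bids=[#1:5@103 #2:7@95] asks=[-]
After op 3 [order #3] market_buy(qty=5): fills=none; bids=[#1:5@103 #2:7@95] asks=[-]
After op 4 [order #4] limit_sell(price=95, qty=7): fills=#1x#4:5@103 #2x#4:2@95; bids=[#2:5@95] asks=[-]
After op 5 [order #5] limit_buy(price=97, qty=5): fills=none; bids=[#5:5@97 #2:5@95] asks=[-]

Answer: BIDS (highest first):
  #5: 5@97
  #2: 5@95
ASKS (lowest first):
  (empty)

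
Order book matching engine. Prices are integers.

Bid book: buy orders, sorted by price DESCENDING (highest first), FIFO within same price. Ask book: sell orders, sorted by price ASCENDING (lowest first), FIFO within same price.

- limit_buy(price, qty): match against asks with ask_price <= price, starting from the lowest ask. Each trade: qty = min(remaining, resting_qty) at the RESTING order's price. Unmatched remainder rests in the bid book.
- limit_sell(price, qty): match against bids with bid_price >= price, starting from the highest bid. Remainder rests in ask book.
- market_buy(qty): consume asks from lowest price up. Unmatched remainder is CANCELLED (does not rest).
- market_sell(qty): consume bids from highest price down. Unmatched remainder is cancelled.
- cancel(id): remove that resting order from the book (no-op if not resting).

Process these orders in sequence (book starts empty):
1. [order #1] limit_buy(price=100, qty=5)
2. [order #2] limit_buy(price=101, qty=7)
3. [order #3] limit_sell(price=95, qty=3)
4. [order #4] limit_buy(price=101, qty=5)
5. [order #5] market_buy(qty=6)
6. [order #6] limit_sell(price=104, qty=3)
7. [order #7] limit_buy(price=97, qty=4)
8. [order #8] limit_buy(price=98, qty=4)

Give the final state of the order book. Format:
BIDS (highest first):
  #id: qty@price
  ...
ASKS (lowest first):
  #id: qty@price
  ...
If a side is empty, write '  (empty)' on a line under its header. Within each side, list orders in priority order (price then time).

After op 1 [order #1] limit_buy(price=100, qty=5): fills=none; bids=[#1:5@100] asks=[-]
After op 2 [order #2] limit_buy(price=101, qty=7): fills=none; bids=[#2:7@101 #1:5@100] asks=[-]
After op 3 [order #3] limit_sell(price=95, qty=3): fills=#2x#3:3@101; bids=[#2:4@101 #1:5@100] asks=[-]
After op 4 [order #4] limit_buy(price=101, qty=5): fills=none; bids=[#2:4@101 #4:5@101 #1:5@100] asks=[-]
After op 5 [order #5] market_buy(qty=6): fills=none; bids=[#2:4@101 #4:5@101 #1:5@100] asks=[-]
After op 6 [order #6] limit_sell(price=104, qty=3): fills=none; bids=[#2:4@101 #4:5@101 #1:5@100] asks=[#6:3@104]
After op 7 [order #7] limit_buy(price=97, qty=4): fills=none; bids=[#2:4@101 #4:5@101 #1:5@100 #7:4@97] asks=[#6:3@104]
After op 8 [order #8] limit_buy(price=98, qty=4): fills=none; bids=[#2:4@101 #4:5@101 #1:5@100 #8:4@98 #7:4@97] asks=[#6:3@104]

Answer: BIDS (highest first):
  #2: 4@101
  #4: 5@101
  #1: 5@100
  #8: 4@98
  #7: 4@97
ASKS (lowest first):
  #6: 3@104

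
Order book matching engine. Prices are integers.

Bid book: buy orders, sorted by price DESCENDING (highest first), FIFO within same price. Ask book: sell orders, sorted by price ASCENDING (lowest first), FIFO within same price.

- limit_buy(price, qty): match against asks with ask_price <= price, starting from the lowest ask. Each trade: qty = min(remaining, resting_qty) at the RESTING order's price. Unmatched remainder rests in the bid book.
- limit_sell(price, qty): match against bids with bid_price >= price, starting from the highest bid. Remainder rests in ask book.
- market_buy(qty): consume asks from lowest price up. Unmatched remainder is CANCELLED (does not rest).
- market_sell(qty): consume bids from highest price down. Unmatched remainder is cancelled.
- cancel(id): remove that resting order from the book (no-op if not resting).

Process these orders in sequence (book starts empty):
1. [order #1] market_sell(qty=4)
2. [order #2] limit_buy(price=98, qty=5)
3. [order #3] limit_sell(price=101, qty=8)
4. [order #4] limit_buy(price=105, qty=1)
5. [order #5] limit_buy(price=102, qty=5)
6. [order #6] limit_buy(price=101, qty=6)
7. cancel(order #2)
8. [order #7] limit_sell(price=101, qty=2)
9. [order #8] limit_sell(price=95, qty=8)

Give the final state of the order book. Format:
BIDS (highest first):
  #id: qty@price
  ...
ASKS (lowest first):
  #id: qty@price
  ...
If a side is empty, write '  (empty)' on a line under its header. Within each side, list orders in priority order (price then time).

Answer: BIDS (highest first):
  (empty)
ASKS (lowest first):
  #8: 6@95

Derivation:
After op 1 [order #1] market_sell(qty=4): fills=none; bids=[-] asks=[-]
After op 2 [order #2] limit_buy(price=98, qty=5): fills=none; bids=[#2:5@98] asks=[-]
After op 3 [order #3] limit_sell(price=101, qty=8): fills=none; bids=[#2:5@98] asks=[#3:8@101]
After op 4 [order #4] limit_buy(price=105, qty=1): fills=#4x#3:1@101; bids=[#2:5@98] asks=[#3:7@101]
After op 5 [order #5] limit_buy(price=102, qty=5): fills=#5x#3:5@101; bids=[#2:5@98] asks=[#3:2@101]
After op 6 [order #6] limit_buy(price=101, qty=6): fills=#6x#3:2@101; bids=[#6:4@101 #2:5@98] asks=[-]
After op 7 cancel(order #2): fills=none; bids=[#6:4@101] asks=[-]
After op 8 [order #7] limit_sell(price=101, qty=2): fills=#6x#7:2@101; bids=[#6:2@101] asks=[-]
After op 9 [order #8] limit_sell(price=95, qty=8): fills=#6x#8:2@101; bids=[-] asks=[#8:6@95]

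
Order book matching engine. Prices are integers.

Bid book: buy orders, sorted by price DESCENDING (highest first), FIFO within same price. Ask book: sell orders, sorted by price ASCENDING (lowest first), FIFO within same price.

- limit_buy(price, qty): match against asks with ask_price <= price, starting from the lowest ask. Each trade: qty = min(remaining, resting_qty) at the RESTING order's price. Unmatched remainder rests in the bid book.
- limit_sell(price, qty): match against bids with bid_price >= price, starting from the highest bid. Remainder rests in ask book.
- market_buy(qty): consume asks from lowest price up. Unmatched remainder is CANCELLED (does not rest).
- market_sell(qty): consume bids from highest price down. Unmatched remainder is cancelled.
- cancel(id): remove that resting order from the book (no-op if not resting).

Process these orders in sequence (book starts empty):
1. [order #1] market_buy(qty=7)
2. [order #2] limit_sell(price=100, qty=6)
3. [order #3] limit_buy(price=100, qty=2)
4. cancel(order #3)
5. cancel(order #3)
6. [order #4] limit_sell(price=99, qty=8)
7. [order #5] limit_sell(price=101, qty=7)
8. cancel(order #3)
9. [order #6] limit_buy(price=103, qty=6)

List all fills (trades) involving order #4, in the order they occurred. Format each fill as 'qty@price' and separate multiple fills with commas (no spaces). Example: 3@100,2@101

Answer: 6@99

Derivation:
After op 1 [order #1] market_buy(qty=7): fills=none; bids=[-] asks=[-]
After op 2 [order #2] limit_sell(price=100, qty=6): fills=none; bids=[-] asks=[#2:6@100]
After op 3 [order #3] limit_buy(price=100, qty=2): fills=#3x#2:2@100; bids=[-] asks=[#2:4@100]
After op 4 cancel(order #3): fills=none; bids=[-] asks=[#2:4@100]
After op 5 cancel(order #3): fills=none; bids=[-] asks=[#2:4@100]
After op 6 [order #4] limit_sell(price=99, qty=8): fills=none; bids=[-] asks=[#4:8@99 #2:4@100]
After op 7 [order #5] limit_sell(price=101, qty=7): fills=none; bids=[-] asks=[#4:8@99 #2:4@100 #5:7@101]
After op 8 cancel(order #3): fills=none; bids=[-] asks=[#4:8@99 #2:4@100 #5:7@101]
After op 9 [order #6] limit_buy(price=103, qty=6): fills=#6x#4:6@99; bids=[-] asks=[#4:2@99 #2:4@100 #5:7@101]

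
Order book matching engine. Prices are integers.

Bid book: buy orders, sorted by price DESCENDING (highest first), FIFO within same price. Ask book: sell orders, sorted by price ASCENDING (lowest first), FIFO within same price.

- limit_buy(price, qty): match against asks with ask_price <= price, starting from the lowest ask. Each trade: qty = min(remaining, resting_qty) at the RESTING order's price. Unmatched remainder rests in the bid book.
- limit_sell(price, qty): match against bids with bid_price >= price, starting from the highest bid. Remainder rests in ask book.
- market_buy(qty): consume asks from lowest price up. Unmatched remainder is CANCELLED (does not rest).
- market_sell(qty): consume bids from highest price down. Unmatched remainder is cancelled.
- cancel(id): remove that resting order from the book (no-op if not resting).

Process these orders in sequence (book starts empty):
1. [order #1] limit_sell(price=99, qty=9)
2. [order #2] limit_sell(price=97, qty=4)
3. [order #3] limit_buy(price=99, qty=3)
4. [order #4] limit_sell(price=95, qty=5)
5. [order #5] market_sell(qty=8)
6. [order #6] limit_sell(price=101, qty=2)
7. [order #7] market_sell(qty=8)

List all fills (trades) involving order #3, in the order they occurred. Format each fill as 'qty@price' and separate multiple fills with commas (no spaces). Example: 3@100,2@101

Answer: 3@97

Derivation:
After op 1 [order #1] limit_sell(price=99, qty=9): fills=none; bids=[-] asks=[#1:9@99]
After op 2 [order #2] limit_sell(price=97, qty=4): fills=none; bids=[-] asks=[#2:4@97 #1:9@99]
After op 3 [order #3] limit_buy(price=99, qty=3): fills=#3x#2:3@97; bids=[-] asks=[#2:1@97 #1:9@99]
After op 4 [order #4] limit_sell(price=95, qty=5): fills=none; bids=[-] asks=[#4:5@95 #2:1@97 #1:9@99]
After op 5 [order #5] market_sell(qty=8): fills=none; bids=[-] asks=[#4:5@95 #2:1@97 #1:9@99]
After op 6 [order #6] limit_sell(price=101, qty=2): fills=none; bids=[-] asks=[#4:5@95 #2:1@97 #1:9@99 #6:2@101]
After op 7 [order #7] market_sell(qty=8): fills=none; bids=[-] asks=[#4:5@95 #2:1@97 #1:9@99 #6:2@101]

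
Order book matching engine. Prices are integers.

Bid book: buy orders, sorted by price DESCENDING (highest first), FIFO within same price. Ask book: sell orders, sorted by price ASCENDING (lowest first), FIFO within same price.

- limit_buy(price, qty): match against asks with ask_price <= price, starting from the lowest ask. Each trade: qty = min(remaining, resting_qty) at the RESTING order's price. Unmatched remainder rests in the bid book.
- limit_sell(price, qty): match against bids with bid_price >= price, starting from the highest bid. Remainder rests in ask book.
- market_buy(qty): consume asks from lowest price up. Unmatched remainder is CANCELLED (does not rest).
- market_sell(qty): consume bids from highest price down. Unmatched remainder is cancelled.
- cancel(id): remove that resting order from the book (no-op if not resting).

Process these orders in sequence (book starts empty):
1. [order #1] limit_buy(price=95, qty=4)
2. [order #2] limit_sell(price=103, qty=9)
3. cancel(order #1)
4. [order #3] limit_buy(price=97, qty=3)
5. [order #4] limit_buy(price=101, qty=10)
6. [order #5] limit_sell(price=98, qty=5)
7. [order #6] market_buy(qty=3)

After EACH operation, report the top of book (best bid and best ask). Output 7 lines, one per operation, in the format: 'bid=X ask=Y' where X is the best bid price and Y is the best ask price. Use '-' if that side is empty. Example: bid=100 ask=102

Answer: bid=95 ask=-
bid=95 ask=103
bid=- ask=103
bid=97 ask=103
bid=101 ask=103
bid=101 ask=103
bid=101 ask=103

Derivation:
After op 1 [order #1] limit_buy(price=95, qty=4): fills=none; bids=[#1:4@95] asks=[-]
After op 2 [order #2] limit_sell(price=103, qty=9): fills=none; bids=[#1:4@95] asks=[#2:9@103]
After op 3 cancel(order #1): fills=none; bids=[-] asks=[#2:9@103]
After op 4 [order #3] limit_buy(price=97, qty=3): fills=none; bids=[#3:3@97] asks=[#2:9@103]
After op 5 [order #4] limit_buy(price=101, qty=10): fills=none; bids=[#4:10@101 #3:3@97] asks=[#2:9@103]
After op 6 [order #5] limit_sell(price=98, qty=5): fills=#4x#5:5@101; bids=[#4:5@101 #3:3@97] asks=[#2:9@103]
After op 7 [order #6] market_buy(qty=3): fills=#6x#2:3@103; bids=[#4:5@101 #3:3@97] asks=[#2:6@103]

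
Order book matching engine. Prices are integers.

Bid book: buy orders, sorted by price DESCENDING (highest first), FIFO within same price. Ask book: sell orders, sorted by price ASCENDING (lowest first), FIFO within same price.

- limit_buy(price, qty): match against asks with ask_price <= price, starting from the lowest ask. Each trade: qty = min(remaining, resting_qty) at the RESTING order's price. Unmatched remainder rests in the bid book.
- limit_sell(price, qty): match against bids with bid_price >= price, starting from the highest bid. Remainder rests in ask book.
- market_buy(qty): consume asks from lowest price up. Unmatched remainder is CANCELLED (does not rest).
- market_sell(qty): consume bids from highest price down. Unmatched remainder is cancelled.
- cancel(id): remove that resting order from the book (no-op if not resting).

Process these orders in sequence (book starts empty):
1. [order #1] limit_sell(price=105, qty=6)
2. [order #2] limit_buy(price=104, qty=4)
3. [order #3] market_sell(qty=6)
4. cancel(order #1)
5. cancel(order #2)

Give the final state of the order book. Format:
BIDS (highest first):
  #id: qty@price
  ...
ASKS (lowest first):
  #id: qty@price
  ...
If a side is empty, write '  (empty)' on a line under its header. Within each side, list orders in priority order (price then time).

Answer: BIDS (highest first):
  (empty)
ASKS (lowest first):
  (empty)

Derivation:
After op 1 [order #1] limit_sell(price=105, qty=6): fills=none; bids=[-] asks=[#1:6@105]
After op 2 [order #2] limit_buy(price=104, qty=4): fills=none; bids=[#2:4@104] asks=[#1:6@105]
After op 3 [order #3] market_sell(qty=6): fills=#2x#3:4@104; bids=[-] asks=[#1:6@105]
After op 4 cancel(order #1): fills=none; bids=[-] asks=[-]
After op 5 cancel(order #2): fills=none; bids=[-] asks=[-]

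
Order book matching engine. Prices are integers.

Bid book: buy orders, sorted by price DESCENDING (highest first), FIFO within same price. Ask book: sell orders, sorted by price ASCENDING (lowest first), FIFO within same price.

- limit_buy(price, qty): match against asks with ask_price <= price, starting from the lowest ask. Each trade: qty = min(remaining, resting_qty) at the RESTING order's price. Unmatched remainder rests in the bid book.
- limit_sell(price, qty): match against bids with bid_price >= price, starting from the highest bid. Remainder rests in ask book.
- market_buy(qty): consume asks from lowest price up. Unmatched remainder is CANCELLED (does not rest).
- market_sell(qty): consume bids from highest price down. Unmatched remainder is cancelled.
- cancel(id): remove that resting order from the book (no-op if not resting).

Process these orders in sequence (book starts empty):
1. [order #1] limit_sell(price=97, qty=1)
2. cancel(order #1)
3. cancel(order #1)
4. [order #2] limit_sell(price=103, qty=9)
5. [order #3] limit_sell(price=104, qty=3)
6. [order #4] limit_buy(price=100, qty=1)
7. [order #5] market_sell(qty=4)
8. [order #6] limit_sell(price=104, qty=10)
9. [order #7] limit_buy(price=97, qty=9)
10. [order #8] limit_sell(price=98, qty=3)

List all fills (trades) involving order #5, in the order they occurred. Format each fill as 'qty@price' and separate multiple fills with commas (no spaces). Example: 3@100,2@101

After op 1 [order #1] limit_sell(price=97, qty=1): fills=none; bids=[-] asks=[#1:1@97]
After op 2 cancel(order #1): fills=none; bids=[-] asks=[-]
After op 3 cancel(order #1): fills=none; bids=[-] asks=[-]
After op 4 [order #2] limit_sell(price=103, qty=9): fills=none; bids=[-] asks=[#2:9@103]
After op 5 [order #3] limit_sell(price=104, qty=3): fills=none; bids=[-] asks=[#2:9@103 #3:3@104]
After op 6 [order #4] limit_buy(price=100, qty=1): fills=none; bids=[#4:1@100] asks=[#2:9@103 #3:3@104]
After op 7 [order #5] market_sell(qty=4): fills=#4x#5:1@100; bids=[-] asks=[#2:9@103 #3:3@104]
After op 8 [order #6] limit_sell(price=104, qty=10): fills=none; bids=[-] asks=[#2:9@103 #3:3@104 #6:10@104]
After op 9 [order #7] limit_buy(price=97, qty=9): fills=none; bids=[#7:9@97] asks=[#2:9@103 #3:3@104 #6:10@104]
After op 10 [order #8] limit_sell(price=98, qty=3): fills=none; bids=[#7:9@97] asks=[#8:3@98 #2:9@103 #3:3@104 #6:10@104]

Answer: 1@100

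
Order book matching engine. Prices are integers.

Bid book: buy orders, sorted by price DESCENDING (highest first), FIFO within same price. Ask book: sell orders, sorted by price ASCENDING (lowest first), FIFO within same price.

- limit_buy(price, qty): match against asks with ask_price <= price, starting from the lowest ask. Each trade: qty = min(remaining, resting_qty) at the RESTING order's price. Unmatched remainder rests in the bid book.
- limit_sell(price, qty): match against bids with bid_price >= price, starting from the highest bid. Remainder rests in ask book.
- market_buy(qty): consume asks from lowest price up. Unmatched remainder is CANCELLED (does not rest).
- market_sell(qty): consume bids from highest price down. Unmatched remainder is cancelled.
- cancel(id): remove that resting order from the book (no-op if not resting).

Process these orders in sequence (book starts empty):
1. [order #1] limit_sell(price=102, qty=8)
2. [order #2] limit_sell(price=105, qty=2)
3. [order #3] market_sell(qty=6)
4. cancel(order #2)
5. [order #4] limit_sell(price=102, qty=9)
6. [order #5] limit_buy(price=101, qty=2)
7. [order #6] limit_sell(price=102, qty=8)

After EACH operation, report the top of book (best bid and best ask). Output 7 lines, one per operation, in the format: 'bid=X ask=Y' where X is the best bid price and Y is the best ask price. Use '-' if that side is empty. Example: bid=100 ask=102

After op 1 [order #1] limit_sell(price=102, qty=8): fills=none; bids=[-] asks=[#1:8@102]
After op 2 [order #2] limit_sell(price=105, qty=2): fills=none; bids=[-] asks=[#1:8@102 #2:2@105]
After op 3 [order #3] market_sell(qty=6): fills=none; bids=[-] asks=[#1:8@102 #2:2@105]
After op 4 cancel(order #2): fills=none; bids=[-] asks=[#1:8@102]
After op 5 [order #4] limit_sell(price=102, qty=9): fills=none; bids=[-] asks=[#1:8@102 #4:9@102]
After op 6 [order #5] limit_buy(price=101, qty=2): fills=none; bids=[#5:2@101] asks=[#1:8@102 #4:9@102]
After op 7 [order #6] limit_sell(price=102, qty=8): fills=none; bids=[#5:2@101] asks=[#1:8@102 #4:9@102 #6:8@102]

Answer: bid=- ask=102
bid=- ask=102
bid=- ask=102
bid=- ask=102
bid=- ask=102
bid=101 ask=102
bid=101 ask=102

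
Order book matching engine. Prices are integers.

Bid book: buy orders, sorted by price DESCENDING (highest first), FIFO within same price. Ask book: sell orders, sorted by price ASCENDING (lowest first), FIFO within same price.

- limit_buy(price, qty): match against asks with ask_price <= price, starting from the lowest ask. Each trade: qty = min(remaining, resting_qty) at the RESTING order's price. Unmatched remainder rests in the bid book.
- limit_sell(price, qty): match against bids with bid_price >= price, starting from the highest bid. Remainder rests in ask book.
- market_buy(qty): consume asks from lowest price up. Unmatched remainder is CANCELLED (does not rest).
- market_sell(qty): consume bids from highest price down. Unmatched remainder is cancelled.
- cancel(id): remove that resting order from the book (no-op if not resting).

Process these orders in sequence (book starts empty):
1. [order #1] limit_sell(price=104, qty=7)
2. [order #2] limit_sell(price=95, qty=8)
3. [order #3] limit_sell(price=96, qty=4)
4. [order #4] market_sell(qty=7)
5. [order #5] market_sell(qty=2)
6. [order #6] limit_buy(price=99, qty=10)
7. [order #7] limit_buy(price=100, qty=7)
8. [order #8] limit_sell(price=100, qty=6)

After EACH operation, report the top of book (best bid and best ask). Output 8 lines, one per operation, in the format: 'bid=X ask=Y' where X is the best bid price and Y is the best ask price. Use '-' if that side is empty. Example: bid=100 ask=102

After op 1 [order #1] limit_sell(price=104, qty=7): fills=none; bids=[-] asks=[#1:7@104]
After op 2 [order #2] limit_sell(price=95, qty=8): fills=none; bids=[-] asks=[#2:8@95 #1:7@104]
After op 3 [order #3] limit_sell(price=96, qty=4): fills=none; bids=[-] asks=[#2:8@95 #3:4@96 #1:7@104]
After op 4 [order #4] market_sell(qty=7): fills=none; bids=[-] asks=[#2:8@95 #3:4@96 #1:7@104]
After op 5 [order #5] market_sell(qty=2): fills=none; bids=[-] asks=[#2:8@95 #3:4@96 #1:7@104]
After op 6 [order #6] limit_buy(price=99, qty=10): fills=#6x#2:8@95 #6x#3:2@96; bids=[-] asks=[#3:2@96 #1:7@104]
After op 7 [order #7] limit_buy(price=100, qty=7): fills=#7x#3:2@96; bids=[#7:5@100] asks=[#1:7@104]
After op 8 [order #8] limit_sell(price=100, qty=6): fills=#7x#8:5@100; bids=[-] asks=[#8:1@100 #1:7@104]

Answer: bid=- ask=104
bid=- ask=95
bid=- ask=95
bid=- ask=95
bid=- ask=95
bid=- ask=96
bid=100 ask=104
bid=- ask=100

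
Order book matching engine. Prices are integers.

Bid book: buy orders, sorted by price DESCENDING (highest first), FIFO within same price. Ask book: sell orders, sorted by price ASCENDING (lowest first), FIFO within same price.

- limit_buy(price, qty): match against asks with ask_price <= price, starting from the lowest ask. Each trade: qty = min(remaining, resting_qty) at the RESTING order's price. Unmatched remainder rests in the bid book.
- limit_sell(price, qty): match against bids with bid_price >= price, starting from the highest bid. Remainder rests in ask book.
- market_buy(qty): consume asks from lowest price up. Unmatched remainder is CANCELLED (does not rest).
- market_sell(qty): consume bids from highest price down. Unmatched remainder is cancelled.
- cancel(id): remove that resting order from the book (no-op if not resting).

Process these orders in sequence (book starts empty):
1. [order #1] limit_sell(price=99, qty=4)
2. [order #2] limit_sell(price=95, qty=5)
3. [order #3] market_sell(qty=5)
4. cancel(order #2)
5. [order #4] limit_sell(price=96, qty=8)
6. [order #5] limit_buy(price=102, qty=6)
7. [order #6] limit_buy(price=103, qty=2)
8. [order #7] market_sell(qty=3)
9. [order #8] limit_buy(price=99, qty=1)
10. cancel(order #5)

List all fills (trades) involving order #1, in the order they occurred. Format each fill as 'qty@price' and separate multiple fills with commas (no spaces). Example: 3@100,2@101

Answer: 1@99

Derivation:
After op 1 [order #1] limit_sell(price=99, qty=4): fills=none; bids=[-] asks=[#1:4@99]
After op 2 [order #2] limit_sell(price=95, qty=5): fills=none; bids=[-] asks=[#2:5@95 #1:4@99]
After op 3 [order #3] market_sell(qty=5): fills=none; bids=[-] asks=[#2:5@95 #1:4@99]
After op 4 cancel(order #2): fills=none; bids=[-] asks=[#1:4@99]
After op 5 [order #4] limit_sell(price=96, qty=8): fills=none; bids=[-] asks=[#4:8@96 #1:4@99]
After op 6 [order #5] limit_buy(price=102, qty=6): fills=#5x#4:6@96; bids=[-] asks=[#4:2@96 #1:4@99]
After op 7 [order #6] limit_buy(price=103, qty=2): fills=#6x#4:2@96; bids=[-] asks=[#1:4@99]
After op 8 [order #7] market_sell(qty=3): fills=none; bids=[-] asks=[#1:4@99]
After op 9 [order #8] limit_buy(price=99, qty=1): fills=#8x#1:1@99; bids=[-] asks=[#1:3@99]
After op 10 cancel(order #5): fills=none; bids=[-] asks=[#1:3@99]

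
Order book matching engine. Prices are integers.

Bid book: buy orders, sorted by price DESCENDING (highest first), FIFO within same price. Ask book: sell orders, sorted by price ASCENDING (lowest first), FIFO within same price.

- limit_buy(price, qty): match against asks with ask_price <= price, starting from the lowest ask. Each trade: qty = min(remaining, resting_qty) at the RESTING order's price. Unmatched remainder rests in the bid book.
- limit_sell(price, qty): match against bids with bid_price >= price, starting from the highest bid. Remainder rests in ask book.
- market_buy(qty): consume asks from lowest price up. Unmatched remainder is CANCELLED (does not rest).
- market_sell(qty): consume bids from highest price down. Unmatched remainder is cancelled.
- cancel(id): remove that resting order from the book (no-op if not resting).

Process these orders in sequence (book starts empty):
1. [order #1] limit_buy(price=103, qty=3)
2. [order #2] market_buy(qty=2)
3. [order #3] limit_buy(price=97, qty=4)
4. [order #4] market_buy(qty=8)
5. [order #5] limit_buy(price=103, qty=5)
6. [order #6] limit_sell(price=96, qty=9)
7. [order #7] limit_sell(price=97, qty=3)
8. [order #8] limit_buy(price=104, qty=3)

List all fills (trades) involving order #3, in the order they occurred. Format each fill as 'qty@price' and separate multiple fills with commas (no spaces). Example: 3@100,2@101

Answer: 1@97,3@97

Derivation:
After op 1 [order #1] limit_buy(price=103, qty=3): fills=none; bids=[#1:3@103] asks=[-]
After op 2 [order #2] market_buy(qty=2): fills=none; bids=[#1:3@103] asks=[-]
After op 3 [order #3] limit_buy(price=97, qty=4): fills=none; bids=[#1:3@103 #3:4@97] asks=[-]
After op 4 [order #4] market_buy(qty=8): fills=none; bids=[#1:3@103 #3:4@97] asks=[-]
After op 5 [order #5] limit_buy(price=103, qty=5): fills=none; bids=[#1:3@103 #5:5@103 #3:4@97] asks=[-]
After op 6 [order #6] limit_sell(price=96, qty=9): fills=#1x#6:3@103 #5x#6:5@103 #3x#6:1@97; bids=[#3:3@97] asks=[-]
After op 7 [order #7] limit_sell(price=97, qty=3): fills=#3x#7:3@97; bids=[-] asks=[-]
After op 8 [order #8] limit_buy(price=104, qty=3): fills=none; bids=[#8:3@104] asks=[-]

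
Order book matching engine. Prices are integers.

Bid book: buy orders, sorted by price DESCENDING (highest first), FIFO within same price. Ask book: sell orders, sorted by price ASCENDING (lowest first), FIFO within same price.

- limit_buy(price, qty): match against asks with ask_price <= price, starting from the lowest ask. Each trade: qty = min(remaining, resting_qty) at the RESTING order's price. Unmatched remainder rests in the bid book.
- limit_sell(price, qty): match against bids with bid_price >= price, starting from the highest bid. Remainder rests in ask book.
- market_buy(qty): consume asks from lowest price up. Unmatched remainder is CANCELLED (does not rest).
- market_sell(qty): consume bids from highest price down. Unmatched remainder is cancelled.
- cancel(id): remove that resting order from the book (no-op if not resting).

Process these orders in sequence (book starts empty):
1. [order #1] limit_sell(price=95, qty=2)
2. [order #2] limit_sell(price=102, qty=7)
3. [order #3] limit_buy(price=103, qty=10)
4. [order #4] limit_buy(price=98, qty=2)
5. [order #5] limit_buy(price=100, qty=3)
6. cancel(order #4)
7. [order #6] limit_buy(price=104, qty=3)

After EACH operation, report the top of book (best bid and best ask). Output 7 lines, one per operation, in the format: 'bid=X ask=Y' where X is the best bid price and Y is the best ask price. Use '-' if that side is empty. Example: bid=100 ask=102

Answer: bid=- ask=95
bid=- ask=95
bid=103 ask=-
bid=103 ask=-
bid=103 ask=-
bid=103 ask=-
bid=104 ask=-

Derivation:
After op 1 [order #1] limit_sell(price=95, qty=2): fills=none; bids=[-] asks=[#1:2@95]
After op 2 [order #2] limit_sell(price=102, qty=7): fills=none; bids=[-] asks=[#1:2@95 #2:7@102]
After op 3 [order #3] limit_buy(price=103, qty=10): fills=#3x#1:2@95 #3x#2:7@102; bids=[#3:1@103] asks=[-]
After op 4 [order #4] limit_buy(price=98, qty=2): fills=none; bids=[#3:1@103 #4:2@98] asks=[-]
After op 5 [order #5] limit_buy(price=100, qty=3): fills=none; bids=[#3:1@103 #5:3@100 #4:2@98] asks=[-]
After op 6 cancel(order #4): fills=none; bids=[#3:1@103 #5:3@100] asks=[-]
After op 7 [order #6] limit_buy(price=104, qty=3): fills=none; bids=[#6:3@104 #3:1@103 #5:3@100] asks=[-]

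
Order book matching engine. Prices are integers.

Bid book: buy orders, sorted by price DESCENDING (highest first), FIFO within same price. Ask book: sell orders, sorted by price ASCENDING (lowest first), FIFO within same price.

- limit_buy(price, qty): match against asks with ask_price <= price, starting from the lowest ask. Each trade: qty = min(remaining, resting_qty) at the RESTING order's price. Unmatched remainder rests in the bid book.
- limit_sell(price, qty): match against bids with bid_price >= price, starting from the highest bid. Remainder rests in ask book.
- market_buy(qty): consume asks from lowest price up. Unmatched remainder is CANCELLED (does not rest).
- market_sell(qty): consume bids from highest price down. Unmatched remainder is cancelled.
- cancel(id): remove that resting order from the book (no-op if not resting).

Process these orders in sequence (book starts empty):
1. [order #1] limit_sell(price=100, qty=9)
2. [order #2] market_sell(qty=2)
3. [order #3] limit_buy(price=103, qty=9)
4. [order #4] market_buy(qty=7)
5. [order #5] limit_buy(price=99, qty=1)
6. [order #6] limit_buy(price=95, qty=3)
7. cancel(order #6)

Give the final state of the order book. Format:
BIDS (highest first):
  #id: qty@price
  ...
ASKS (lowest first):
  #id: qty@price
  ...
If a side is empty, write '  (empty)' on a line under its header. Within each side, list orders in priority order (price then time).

Answer: BIDS (highest first):
  #5: 1@99
ASKS (lowest first):
  (empty)

Derivation:
After op 1 [order #1] limit_sell(price=100, qty=9): fills=none; bids=[-] asks=[#1:9@100]
After op 2 [order #2] market_sell(qty=2): fills=none; bids=[-] asks=[#1:9@100]
After op 3 [order #3] limit_buy(price=103, qty=9): fills=#3x#1:9@100; bids=[-] asks=[-]
After op 4 [order #4] market_buy(qty=7): fills=none; bids=[-] asks=[-]
After op 5 [order #5] limit_buy(price=99, qty=1): fills=none; bids=[#5:1@99] asks=[-]
After op 6 [order #6] limit_buy(price=95, qty=3): fills=none; bids=[#5:1@99 #6:3@95] asks=[-]
After op 7 cancel(order #6): fills=none; bids=[#5:1@99] asks=[-]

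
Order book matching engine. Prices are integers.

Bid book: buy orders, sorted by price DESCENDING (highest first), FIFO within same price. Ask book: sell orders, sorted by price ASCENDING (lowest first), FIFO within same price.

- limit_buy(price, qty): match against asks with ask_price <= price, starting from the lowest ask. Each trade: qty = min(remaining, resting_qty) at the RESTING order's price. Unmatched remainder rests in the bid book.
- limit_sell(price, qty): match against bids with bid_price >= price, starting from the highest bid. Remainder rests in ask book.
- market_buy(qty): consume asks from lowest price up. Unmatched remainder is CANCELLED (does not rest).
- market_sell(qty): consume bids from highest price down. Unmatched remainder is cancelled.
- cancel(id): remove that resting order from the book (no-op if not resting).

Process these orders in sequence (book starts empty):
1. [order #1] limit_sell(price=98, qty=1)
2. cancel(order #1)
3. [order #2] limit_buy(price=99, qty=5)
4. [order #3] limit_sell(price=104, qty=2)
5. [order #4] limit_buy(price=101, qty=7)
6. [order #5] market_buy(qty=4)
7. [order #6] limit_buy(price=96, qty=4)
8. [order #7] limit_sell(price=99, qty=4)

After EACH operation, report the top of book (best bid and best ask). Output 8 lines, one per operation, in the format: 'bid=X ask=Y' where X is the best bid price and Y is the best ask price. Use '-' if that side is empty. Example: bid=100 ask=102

Answer: bid=- ask=98
bid=- ask=-
bid=99 ask=-
bid=99 ask=104
bid=101 ask=104
bid=101 ask=-
bid=101 ask=-
bid=101 ask=-

Derivation:
After op 1 [order #1] limit_sell(price=98, qty=1): fills=none; bids=[-] asks=[#1:1@98]
After op 2 cancel(order #1): fills=none; bids=[-] asks=[-]
After op 3 [order #2] limit_buy(price=99, qty=5): fills=none; bids=[#2:5@99] asks=[-]
After op 4 [order #3] limit_sell(price=104, qty=2): fills=none; bids=[#2:5@99] asks=[#3:2@104]
After op 5 [order #4] limit_buy(price=101, qty=7): fills=none; bids=[#4:7@101 #2:5@99] asks=[#3:2@104]
After op 6 [order #5] market_buy(qty=4): fills=#5x#3:2@104; bids=[#4:7@101 #2:5@99] asks=[-]
After op 7 [order #6] limit_buy(price=96, qty=4): fills=none; bids=[#4:7@101 #2:5@99 #6:4@96] asks=[-]
After op 8 [order #7] limit_sell(price=99, qty=4): fills=#4x#7:4@101; bids=[#4:3@101 #2:5@99 #6:4@96] asks=[-]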